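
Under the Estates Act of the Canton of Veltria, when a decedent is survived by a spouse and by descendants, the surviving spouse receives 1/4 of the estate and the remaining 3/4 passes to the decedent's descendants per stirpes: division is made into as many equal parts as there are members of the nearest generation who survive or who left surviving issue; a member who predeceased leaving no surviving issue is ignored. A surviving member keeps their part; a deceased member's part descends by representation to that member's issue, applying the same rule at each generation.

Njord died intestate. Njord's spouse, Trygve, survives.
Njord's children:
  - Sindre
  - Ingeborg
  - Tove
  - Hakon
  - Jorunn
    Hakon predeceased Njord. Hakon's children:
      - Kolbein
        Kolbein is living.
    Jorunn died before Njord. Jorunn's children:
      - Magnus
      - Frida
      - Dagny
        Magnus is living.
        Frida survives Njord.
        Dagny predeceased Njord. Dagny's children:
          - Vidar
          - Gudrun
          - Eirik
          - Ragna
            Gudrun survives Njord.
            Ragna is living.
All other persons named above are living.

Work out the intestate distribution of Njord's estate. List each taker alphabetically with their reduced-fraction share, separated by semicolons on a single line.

Trygve, as surviving spouse, takes 1/4.
The remaining 3/4 passes to Njord's descendants per stirpes.
The 3/4 is divided into 5 equal shares of 3/20 among Sindre, Ingeborg, Tove, Hakon, Jorunn.
Sindre is living and takes 3/20.
Ingeborg is living and takes 3/20.
Tove is living and takes 3/20.
Hakon predeceased; the 3/20 allotted to Hakon's branch passes to Hakon's issue by representation.
Kolbein is the sole taker at this level and receives the full 3/20.
Jorunn predeceased; the 3/20 allotted to Jorunn's branch passes to Jorunn's issue by representation.
The 3/20 is divided into 3 equal shares of 1/20 among Magnus, Frida, Dagny.
Magnus is living and takes 1/20.
Frida is living and takes 1/20.
Dagny predeceased; the 1/20 allotted to Dagny's branch passes to Dagny's issue by representation.
The 1/20 is divided into 4 equal shares of 1/80 among Vidar, Gudrun, Eirik, Ragna.
Vidar is living and takes 1/80.
Gudrun is living and takes 1/80.
Eirik is living and takes 1/80.
Ragna is living and takes 1/80.

Eirik 1/80; Frida 1/20; Gudrun 1/80; Ingeborg 3/20; Kolbein 3/20; Magnus 1/20; Ragna 1/80; Sindre 3/20; Tove 3/20; Trygve 1/4; Vidar 1/80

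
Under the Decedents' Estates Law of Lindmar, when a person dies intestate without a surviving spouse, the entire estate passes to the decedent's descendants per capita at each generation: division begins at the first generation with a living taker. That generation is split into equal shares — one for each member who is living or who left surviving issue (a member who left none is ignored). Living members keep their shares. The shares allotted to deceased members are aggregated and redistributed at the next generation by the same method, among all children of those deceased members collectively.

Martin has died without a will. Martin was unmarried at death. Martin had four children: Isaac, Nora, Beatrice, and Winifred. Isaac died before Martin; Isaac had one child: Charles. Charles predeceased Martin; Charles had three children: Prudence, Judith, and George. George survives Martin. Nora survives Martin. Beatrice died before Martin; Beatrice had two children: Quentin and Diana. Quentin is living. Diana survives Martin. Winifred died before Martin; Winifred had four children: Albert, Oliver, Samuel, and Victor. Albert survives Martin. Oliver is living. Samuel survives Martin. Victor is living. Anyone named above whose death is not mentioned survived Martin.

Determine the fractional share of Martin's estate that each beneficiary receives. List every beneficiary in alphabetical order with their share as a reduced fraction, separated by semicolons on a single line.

Albert 3/28; Diana 3/28; George 1/28; Judith 1/28; Nora 1/4; Oliver 3/28; Prudence 1/28; Quentin 3/28; Samuel 3/28; Victor 3/28

There is no surviving spouse, so the entire estate passes to Martin's descendants per capita at each generation.
At generation 1 (Isaac, Nora, Beatrice, Winifred) there are 4 shares of (1)/4 = 1/4 each.
Living: Nora — each takes 1/4.
Deceased: Isaac, Beatrice, and Winifred. Their combined 3/4 is pooled and carried to generation 2.
At generation 2 (Charles, Quentin, Diana, Albert, Oliver, Samuel, Victor) there are 7 shares of (3/4)/7 = 3/28 each.
Living: Quentin, Diana, Albert, Oliver, Samuel, and Victor — each takes 3/28.
Deceased: Charles. That 3/28 share is carried to generation 3.
At generation 3 (Prudence, Judith, George) there are 3 shares of (3/28)/3 = 1/28 each.
Living: Prudence, Judith, and George — each takes 1/28.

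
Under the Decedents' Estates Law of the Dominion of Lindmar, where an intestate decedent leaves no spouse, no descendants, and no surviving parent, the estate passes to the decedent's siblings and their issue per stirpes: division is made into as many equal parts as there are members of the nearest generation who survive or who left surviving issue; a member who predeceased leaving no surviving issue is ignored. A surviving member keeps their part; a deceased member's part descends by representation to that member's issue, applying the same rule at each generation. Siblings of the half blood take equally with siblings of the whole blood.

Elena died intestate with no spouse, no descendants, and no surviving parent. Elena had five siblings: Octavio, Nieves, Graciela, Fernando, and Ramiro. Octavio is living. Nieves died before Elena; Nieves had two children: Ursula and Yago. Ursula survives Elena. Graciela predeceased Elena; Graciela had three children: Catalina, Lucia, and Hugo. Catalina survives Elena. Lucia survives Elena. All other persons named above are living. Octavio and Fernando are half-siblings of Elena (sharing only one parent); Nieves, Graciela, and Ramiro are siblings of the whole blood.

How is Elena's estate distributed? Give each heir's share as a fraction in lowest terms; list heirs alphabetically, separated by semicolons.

No spouse, descendants, or parent survives, so the estate passes to Elena's siblings per stirpes.
Half-blood and whole-blood siblings take equally under the stated rule.
The estate is divided into 5 equal shares of 1/5 among Octavio, Nieves, Graciela, Fernando, Ramiro.
Octavio is living and takes 1/5.
Nieves predeceased; the 1/5 allotted to Nieves's branch passes to Nieves's issue by representation.
The 1/5 is divided into 2 equal shares of 1/10 among Ursula, Yago.
Ursula is living and takes 1/10.
Yago is living and takes 1/10.
Graciela predeceased; the 1/5 allotted to Graciela's branch passes to Graciela's issue by representation.
The 1/5 is divided into 3 equal shares of 1/15 among Catalina, Lucia, Hugo.
Catalina is living and takes 1/15.
Lucia is living and takes 1/15.
Hugo is living and takes 1/15.
Fernando is living and takes 1/5.
Ramiro is living and takes 1/5.

Catalina 1/15; Fernando 1/5; Hugo 1/15; Lucia 1/15; Octavio 1/5; Ramiro 1/5; Ursula 1/10; Yago 1/10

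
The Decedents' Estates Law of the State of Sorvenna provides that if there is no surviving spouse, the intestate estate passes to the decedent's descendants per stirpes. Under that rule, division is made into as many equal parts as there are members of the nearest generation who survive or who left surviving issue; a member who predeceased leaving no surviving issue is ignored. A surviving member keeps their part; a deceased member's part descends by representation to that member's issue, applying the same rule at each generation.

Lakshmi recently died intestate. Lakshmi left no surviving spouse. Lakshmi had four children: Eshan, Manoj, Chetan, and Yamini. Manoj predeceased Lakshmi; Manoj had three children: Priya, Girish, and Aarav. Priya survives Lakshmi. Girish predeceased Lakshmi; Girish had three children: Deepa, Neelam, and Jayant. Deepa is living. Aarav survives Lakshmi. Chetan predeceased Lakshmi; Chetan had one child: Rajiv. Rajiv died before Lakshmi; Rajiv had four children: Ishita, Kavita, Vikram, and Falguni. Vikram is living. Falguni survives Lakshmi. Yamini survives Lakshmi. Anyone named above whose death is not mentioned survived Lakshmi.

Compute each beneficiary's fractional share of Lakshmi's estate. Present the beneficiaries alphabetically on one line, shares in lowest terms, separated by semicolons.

There is no surviving spouse, so the entire estate passes to Lakshmi's descendants per stirpes.
The estate is divided into 4 equal shares of 1/4 among Eshan, Manoj, Chetan, Yamini.
Eshan is living and takes 1/4.
Manoj predeceased; the 1/4 allotted to Manoj's branch passes to Manoj's issue by representation.
The 1/4 is divided into 3 equal shares of 1/12 among Priya, Girish, Aarav.
Priya is living and takes 1/12.
Girish predeceased; the 1/12 allotted to Girish's branch passes to Girish's issue by representation.
The 1/12 is divided into 3 equal shares of 1/36 among Deepa, Neelam, Jayant.
Deepa is living and takes 1/36.
Neelam is living and takes 1/36.
Jayant is living and takes 1/36.
Aarav is living and takes 1/12.
Chetan predeceased; the 1/4 allotted to Chetan's branch passes to Chetan's issue by representation.
Rajiv's line is the sole branch at this level, so the full 1/4 passes to Rajiv's issue by representation.
The 1/4 is divided into 4 equal shares of 1/16 among Ishita, Kavita, Vikram, Falguni.
Ishita is living and takes 1/16.
Kavita is living and takes 1/16.
Vikram is living and takes 1/16.
Falguni is living and takes 1/16.
Yamini is living and takes 1/4.

Aarav 1/12; Deepa 1/36; Eshan 1/4; Falguni 1/16; Ishita 1/16; Jayant 1/36; Kavita 1/16; Neelam 1/36; Priya 1/12; Vikram 1/16; Yamini 1/4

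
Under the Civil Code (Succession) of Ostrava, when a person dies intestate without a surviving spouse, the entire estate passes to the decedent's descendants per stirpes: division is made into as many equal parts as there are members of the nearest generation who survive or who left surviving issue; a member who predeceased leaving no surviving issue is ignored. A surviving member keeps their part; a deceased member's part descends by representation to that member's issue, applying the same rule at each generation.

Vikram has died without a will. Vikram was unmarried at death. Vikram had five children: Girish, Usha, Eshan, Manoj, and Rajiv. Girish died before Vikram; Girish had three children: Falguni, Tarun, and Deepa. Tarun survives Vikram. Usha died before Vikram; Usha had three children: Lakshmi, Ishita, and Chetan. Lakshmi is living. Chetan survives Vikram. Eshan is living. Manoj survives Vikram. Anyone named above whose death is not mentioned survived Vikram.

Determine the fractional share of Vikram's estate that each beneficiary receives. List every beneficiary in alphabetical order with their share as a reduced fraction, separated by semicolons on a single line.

Chetan 1/15; Deepa 1/15; Eshan 1/5; Falguni 1/15; Ishita 1/15; Lakshmi 1/15; Manoj 1/5; Rajiv 1/5; Tarun 1/15

There is no surviving spouse, so the entire estate passes to Vikram's descendants per stirpes.
The estate is divided into 5 equal shares of 1/5 among Girish, Usha, Eshan, Manoj, Rajiv.
Girish predeceased; the 1/5 allotted to Girish's branch passes to Girish's issue by representation.
The 1/5 is divided into 3 equal shares of 1/15 among Falguni, Tarun, Deepa.
Falguni is living and takes 1/15.
Tarun is living and takes 1/15.
Deepa is living and takes 1/15.
Usha predeceased; the 1/5 allotted to Usha's branch passes to Usha's issue by representation.
The 1/5 is divided into 3 equal shares of 1/15 among Lakshmi, Ishita, Chetan.
Lakshmi is living and takes 1/15.
Ishita is living and takes 1/15.
Chetan is living and takes 1/15.
Eshan is living and takes 1/5.
Manoj is living and takes 1/5.
Rajiv is living and takes 1/5.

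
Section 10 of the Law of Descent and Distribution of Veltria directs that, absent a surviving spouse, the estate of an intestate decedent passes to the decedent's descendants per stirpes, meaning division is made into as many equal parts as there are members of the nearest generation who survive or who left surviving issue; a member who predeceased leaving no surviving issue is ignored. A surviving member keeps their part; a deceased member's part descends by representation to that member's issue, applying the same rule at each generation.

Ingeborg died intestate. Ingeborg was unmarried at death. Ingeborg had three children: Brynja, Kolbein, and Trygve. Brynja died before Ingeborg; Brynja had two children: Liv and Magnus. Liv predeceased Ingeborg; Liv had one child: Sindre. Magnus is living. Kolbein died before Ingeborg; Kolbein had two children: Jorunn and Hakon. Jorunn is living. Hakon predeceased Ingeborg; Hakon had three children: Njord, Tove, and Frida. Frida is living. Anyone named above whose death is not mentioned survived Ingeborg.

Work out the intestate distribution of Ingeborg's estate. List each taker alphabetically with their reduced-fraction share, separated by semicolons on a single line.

Frida 1/18; Jorunn 1/6; Magnus 1/6; Njord 1/18; Sindre 1/6; Tove 1/18; Trygve 1/3

There is no surviving spouse, so the entire estate passes to Ingeborg's descendants per stirpes.
The estate is divided into 3 equal shares of 1/3 among Brynja, Kolbein, Trygve.
Brynja predeceased; the 1/3 allotted to Brynja's branch passes to Brynja's issue by representation.
The 1/3 is divided into 2 equal shares of 1/6 among Liv, Magnus.
Liv predeceased; the 1/6 allotted to Liv's branch passes to Liv's issue by representation.
Sindre is the sole taker at this level and receives the full 1/6.
Magnus is living and takes 1/6.
Kolbein predeceased; the 1/3 allotted to Kolbein's branch passes to Kolbein's issue by representation.
The 1/3 is divided into 2 equal shares of 1/6 among Jorunn, Hakon.
Jorunn is living and takes 1/6.
Hakon predeceased; the 1/6 allotted to Hakon's branch passes to Hakon's issue by representation.
The 1/6 is divided into 3 equal shares of 1/18 among Njord, Tove, Frida.
Njord is living and takes 1/18.
Tove is living and takes 1/18.
Frida is living and takes 1/18.
Trygve is living and takes 1/3.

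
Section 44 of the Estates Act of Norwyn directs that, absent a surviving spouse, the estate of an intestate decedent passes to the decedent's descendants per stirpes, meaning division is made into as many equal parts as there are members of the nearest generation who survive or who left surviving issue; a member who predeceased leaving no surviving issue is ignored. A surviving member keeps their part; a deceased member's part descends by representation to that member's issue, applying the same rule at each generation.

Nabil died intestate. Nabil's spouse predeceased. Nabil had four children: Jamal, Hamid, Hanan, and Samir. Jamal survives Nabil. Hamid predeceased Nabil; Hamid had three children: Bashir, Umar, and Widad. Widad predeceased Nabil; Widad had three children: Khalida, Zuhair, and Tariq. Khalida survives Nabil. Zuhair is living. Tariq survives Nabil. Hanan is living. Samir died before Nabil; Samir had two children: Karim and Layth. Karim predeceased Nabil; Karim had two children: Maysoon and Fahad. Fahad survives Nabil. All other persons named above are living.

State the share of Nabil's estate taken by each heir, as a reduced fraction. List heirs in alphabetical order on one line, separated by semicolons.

There is no surviving spouse, so the entire estate passes to Nabil's descendants per stirpes.
The estate is divided into 4 equal shares of 1/4 among Jamal, Hamid, Hanan, Samir.
Jamal is living and takes 1/4.
Hamid predeceased; the 1/4 allotted to Hamid's branch passes to Hamid's issue by representation.
The 1/4 is divided into 3 equal shares of 1/12 among Bashir, Umar, Widad.
Bashir is living and takes 1/12.
Umar is living and takes 1/12.
Widad predeceased; the 1/12 allotted to Widad's branch passes to Widad's issue by representation.
The 1/12 is divided into 3 equal shares of 1/36 among Khalida, Zuhair, Tariq.
Khalida is living and takes 1/36.
Zuhair is living and takes 1/36.
Tariq is living and takes 1/36.
Hanan is living and takes 1/4.
Samir predeceased; the 1/4 allotted to Samir's branch passes to Samir's issue by representation.
The 1/4 is divided into 2 equal shares of 1/8 among Karim, Layth.
Karim predeceased; the 1/8 allotted to Karim's branch passes to Karim's issue by representation.
The 1/8 is divided into 2 equal shares of 1/16 among Maysoon, Fahad.
Maysoon is living and takes 1/16.
Fahad is living and takes 1/16.
Layth is living and takes 1/8.

Bashir 1/12; Fahad 1/16; Hanan 1/4; Jamal 1/4; Khalida 1/36; Layth 1/8; Maysoon 1/16; Tariq 1/36; Umar 1/12; Zuhair 1/36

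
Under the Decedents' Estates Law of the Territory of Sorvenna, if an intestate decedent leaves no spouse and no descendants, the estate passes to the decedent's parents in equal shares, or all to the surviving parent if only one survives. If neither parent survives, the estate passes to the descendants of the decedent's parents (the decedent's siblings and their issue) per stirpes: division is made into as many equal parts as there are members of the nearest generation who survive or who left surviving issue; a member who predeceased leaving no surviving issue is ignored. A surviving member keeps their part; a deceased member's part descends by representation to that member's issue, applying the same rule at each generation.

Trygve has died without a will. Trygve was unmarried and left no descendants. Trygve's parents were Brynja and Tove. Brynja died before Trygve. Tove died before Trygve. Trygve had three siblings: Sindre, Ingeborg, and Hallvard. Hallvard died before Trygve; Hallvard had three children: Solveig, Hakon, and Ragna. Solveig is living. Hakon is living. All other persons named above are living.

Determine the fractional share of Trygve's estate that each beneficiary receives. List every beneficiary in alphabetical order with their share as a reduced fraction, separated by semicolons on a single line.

Neither parent survives and there are no descendants, so the estate passes to Trygve's siblings and their issue per stirpes.
The estate is divided into 3 equal shares of 1/3 among Sindre, Ingeborg, Hallvard.
Sindre is living and takes 1/3.
Ingeborg is living and takes 1/3.
Hallvard predeceased; the 1/3 allotted to Hallvard's branch passes to Hallvard's issue by representation.
The 1/3 is divided into 3 equal shares of 1/9 among Solveig, Hakon, Ragna.
Solveig is living and takes 1/9.
Hakon is living and takes 1/9.
Ragna is living and takes 1/9.

Hakon 1/9; Ingeborg 1/3; Ragna 1/9; Sindre 1/3; Solveig 1/9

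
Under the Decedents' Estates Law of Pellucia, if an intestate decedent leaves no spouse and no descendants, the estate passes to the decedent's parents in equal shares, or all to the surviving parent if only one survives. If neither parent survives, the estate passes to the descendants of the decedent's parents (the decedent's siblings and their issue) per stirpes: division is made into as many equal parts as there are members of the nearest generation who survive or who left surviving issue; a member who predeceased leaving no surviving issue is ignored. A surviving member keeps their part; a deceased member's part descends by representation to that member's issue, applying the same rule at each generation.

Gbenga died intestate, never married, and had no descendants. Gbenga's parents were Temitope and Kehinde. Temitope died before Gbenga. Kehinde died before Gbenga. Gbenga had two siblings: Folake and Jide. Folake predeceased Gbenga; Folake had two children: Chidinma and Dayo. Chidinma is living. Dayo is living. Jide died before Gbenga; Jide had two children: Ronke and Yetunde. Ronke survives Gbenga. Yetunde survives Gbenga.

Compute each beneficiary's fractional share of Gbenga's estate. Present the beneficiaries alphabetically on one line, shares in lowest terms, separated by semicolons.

Neither parent survives and there are no descendants, so the estate passes to Gbenga's siblings and their issue per stirpes.
The estate is divided into 2 equal shares of 1/2 among Folake, Jide.
Folake predeceased; the 1/2 allotted to Folake's branch passes to Folake's issue by representation.
The 1/2 is divided into 2 equal shares of 1/4 among Chidinma, Dayo.
Chidinma is living and takes 1/4.
Dayo is living and takes 1/4.
Jide predeceased; the 1/2 allotted to Jide's branch passes to Jide's issue by representation.
The 1/2 is divided into 2 equal shares of 1/4 among Ronke, Yetunde.
Ronke is living and takes 1/4.
Yetunde is living and takes 1/4.

Chidinma 1/4; Dayo 1/4; Ronke 1/4; Yetunde 1/4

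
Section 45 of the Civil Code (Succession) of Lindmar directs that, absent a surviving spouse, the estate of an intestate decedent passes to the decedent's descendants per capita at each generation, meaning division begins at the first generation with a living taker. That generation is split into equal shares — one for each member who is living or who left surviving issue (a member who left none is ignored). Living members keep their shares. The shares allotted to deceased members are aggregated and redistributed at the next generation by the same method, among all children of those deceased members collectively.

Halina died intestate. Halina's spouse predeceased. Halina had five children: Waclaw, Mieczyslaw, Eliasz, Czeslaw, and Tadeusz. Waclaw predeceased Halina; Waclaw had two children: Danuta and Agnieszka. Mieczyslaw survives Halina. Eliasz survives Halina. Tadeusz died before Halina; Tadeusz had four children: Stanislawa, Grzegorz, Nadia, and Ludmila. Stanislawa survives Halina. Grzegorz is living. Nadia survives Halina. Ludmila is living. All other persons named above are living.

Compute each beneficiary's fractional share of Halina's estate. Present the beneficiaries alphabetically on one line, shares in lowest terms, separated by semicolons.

There is no surviving spouse, so the entire estate passes to Halina's descendants per capita at each generation.
At generation 1 (Waclaw, Mieczyslaw, Eliasz, Czeslaw, Tadeusz) there are 5 shares of (1)/5 = 1/5 each.
Living: Mieczyslaw, Eliasz, and Czeslaw — each takes 1/5.
Deceased: Waclaw and Tadeusz. Their combined 2/5 is pooled and carried to generation 2.
At generation 2 (Danuta, Agnieszka, Stanislawa, Grzegorz, Nadia, Ludmila) there are 6 shares of (2/5)/6 = 1/15 each.
Living: Danuta, Agnieszka, Stanislawa, Grzegorz, Nadia, and Ludmila — each takes 1/15.

Agnieszka 1/15; Czeslaw 1/5; Danuta 1/15; Eliasz 1/5; Grzegorz 1/15; Ludmila 1/15; Mieczyslaw 1/5; Nadia 1/15; Stanislawa 1/15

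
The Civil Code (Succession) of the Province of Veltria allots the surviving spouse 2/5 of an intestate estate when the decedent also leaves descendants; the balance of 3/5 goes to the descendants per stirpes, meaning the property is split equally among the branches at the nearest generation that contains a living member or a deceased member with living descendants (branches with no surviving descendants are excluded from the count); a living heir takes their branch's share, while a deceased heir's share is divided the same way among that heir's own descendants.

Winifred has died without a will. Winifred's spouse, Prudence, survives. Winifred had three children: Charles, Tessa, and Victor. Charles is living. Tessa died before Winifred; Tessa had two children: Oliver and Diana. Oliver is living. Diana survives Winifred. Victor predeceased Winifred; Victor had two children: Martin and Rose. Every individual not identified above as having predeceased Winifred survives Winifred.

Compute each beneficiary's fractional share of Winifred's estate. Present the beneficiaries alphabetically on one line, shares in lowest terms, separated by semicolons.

Charles 1/5; Diana 1/10; Martin 1/10; Oliver 1/10; Prudence 2/5; Rose 1/10

Prudence, as surviving spouse, takes 2/5.
The remaining 3/5 passes to Winifred's descendants per stirpes.
The 3/5 is divided into 3 equal shares of 1/5 among Charles, Tessa, Victor.
Charles is living and takes 1/5.
Tessa predeceased; the 1/5 allotted to Tessa's branch passes to Tessa's issue by representation.
The 1/5 is divided into 2 equal shares of 1/10 among Oliver, Diana.
Oliver is living and takes 1/10.
Diana is living and takes 1/10.
Victor predeceased; the 1/5 allotted to Victor's branch passes to Victor's issue by representation.
The 1/5 is divided into 2 equal shares of 1/10 among Martin, Rose.
Martin is living and takes 1/10.
Rose is living and takes 1/10.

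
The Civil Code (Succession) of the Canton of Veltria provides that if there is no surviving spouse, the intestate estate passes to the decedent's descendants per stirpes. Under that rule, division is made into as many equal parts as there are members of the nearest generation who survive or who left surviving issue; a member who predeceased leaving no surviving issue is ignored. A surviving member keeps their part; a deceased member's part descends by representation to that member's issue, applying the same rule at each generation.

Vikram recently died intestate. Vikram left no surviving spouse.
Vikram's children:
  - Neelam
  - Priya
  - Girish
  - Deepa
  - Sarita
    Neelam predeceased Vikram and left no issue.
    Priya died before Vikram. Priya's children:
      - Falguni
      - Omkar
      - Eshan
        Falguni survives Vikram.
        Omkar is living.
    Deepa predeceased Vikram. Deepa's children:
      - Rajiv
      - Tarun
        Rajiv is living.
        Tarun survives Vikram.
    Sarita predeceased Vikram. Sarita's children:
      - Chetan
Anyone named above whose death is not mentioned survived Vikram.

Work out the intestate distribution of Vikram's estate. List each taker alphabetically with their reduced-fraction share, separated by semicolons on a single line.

There is no surviving spouse, so the entire estate passes to Vikram's descendants per stirpes.
Neelam left no surviving issue, so that branch lapses and is disregarded.
The estate is divided into 4 equal shares of 1/4 among Priya, Girish, Deepa, Sarita.
Priya predeceased; the 1/4 allotted to Priya's branch passes to Priya's issue by representation.
The 1/4 is divided into 3 equal shares of 1/12 among Falguni, Omkar, Eshan.
Falguni is living and takes 1/12.
Omkar is living and takes 1/12.
Eshan is living and takes 1/12.
Girish is living and takes 1/4.
Deepa predeceased; the 1/4 allotted to Deepa's branch passes to Deepa's issue by representation.
The 1/4 is divided into 2 equal shares of 1/8 among Rajiv, Tarun.
Rajiv is living and takes 1/8.
Tarun is living and takes 1/8.
Sarita predeceased; the 1/4 allotted to Sarita's branch passes to Sarita's issue by representation.
Chetan is the sole taker at this level and receives the full 1/4.

Chetan 1/4; Eshan 1/12; Falguni 1/12; Girish 1/4; Omkar 1/12; Rajiv 1/8; Tarun 1/8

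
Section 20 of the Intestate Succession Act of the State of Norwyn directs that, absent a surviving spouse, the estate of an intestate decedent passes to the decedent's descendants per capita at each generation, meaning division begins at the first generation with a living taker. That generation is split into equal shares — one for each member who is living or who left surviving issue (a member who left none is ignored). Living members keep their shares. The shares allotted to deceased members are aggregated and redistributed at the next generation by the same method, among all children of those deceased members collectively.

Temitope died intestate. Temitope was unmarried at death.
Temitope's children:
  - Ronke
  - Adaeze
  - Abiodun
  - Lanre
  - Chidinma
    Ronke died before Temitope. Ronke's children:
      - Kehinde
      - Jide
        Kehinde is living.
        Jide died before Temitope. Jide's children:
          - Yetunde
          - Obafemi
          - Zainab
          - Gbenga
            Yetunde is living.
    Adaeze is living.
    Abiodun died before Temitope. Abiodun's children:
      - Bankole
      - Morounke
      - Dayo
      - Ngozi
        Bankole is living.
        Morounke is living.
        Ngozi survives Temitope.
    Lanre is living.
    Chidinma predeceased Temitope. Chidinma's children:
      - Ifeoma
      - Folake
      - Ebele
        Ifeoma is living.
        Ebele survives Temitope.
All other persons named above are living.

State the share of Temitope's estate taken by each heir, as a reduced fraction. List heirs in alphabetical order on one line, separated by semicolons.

Adaeze 1/5; Bankole 1/15; Dayo 1/15; Ebele 1/15; Folake 1/15; Gbenga 1/60; Ifeoma 1/15; Kehinde 1/15; Lanre 1/5; Morounke 1/15; Ngozi 1/15; Obafemi 1/60; Yetunde 1/60; Zainab 1/60

There is no surviving spouse, so the entire estate passes to Temitope's descendants per capita at each generation.
At generation 1 (Ronke, Adaeze, Abiodun, Lanre, Chidinma) there are 5 shares of (1)/5 = 1/5 each.
Living: Adaeze and Lanre — each takes 1/5.
Deceased: Ronke, Abiodun, and Chidinma. Their combined 3/5 is pooled and carried to generation 2.
At generation 2 (Kehinde, Jide, Bankole, Morounke, Dayo, Ngozi, Ifeoma, Folake, Ebele) there are 9 shares of (3/5)/9 = 1/15 each.
Living: Kehinde, Bankole, Morounke, Dayo, Ngozi, Ifeoma, Folake, and Ebele — each takes 1/15.
Deceased: Jide. That 1/15 share is carried to generation 3.
At generation 3 (Yetunde, Obafemi, Zainab, Gbenga) there are 4 shares of (1/15)/4 = 1/60 each.
Living: Yetunde, Obafemi, Zainab, and Gbenga — each takes 1/60.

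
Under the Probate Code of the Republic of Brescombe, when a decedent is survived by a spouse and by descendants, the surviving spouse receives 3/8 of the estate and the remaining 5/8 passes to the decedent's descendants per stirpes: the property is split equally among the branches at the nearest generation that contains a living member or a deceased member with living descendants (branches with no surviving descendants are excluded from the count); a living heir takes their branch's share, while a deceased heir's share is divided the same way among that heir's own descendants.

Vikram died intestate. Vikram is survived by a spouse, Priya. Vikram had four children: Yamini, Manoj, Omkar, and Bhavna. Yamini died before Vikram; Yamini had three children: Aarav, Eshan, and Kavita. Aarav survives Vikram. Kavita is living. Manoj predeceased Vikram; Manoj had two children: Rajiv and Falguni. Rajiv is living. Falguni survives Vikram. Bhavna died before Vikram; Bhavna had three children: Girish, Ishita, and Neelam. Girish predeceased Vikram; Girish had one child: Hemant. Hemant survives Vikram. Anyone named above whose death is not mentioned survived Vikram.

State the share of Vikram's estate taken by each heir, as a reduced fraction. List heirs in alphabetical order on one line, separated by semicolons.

Priya, as surviving spouse, takes 3/8.
The remaining 5/8 passes to Vikram's descendants per stirpes.
The 5/8 is divided into 4 equal shares of 5/32 among Yamini, Manoj, Omkar, Bhavna.
Yamini predeceased; the 5/32 allotted to Yamini's branch passes to Yamini's issue by representation.
The 5/32 is divided into 3 equal shares of 5/96 among Aarav, Eshan, Kavita.
Aarav is living and takes 5/96.
Eshan is living and takes 5/96.
Kavita is living and takes 5/96.
Manoj predeceased; the 5/32 allotted to Manoj's branch passes to Manoj's issue by representation.
The 5/32 is divided into 2 equal shares of 5/64 among Rajiv, Falguni.
Rajiv is living and takes 5/64.
Falguni is living and takes 5/64.
Omkar is living and takes 5/32.
Bhavna predeceased; the 5/32 allotted to Bhavna's branch passes to Bhavna's issue by representation.
The 5/32 is divided into 3 equal shares of 5/96 among Girish, Ishita, Neelam.
Girish predeceased; the 5/96 allotted to Girish's branch passes to Girish's issue by representation.
Hemant is the sole taker at this level and receives the full 5/96.
Ishita is living and takes 5/96.
Neelam is living and takes 5/96.

Aarav 5/96; Eshan 5/96; Falguni 5/64; Hemant 5/96; Ishita 5/96; Kavita 5/96; Neelam 5/96; Omkar 5/32; Priya 3/8; Rajiv 5/64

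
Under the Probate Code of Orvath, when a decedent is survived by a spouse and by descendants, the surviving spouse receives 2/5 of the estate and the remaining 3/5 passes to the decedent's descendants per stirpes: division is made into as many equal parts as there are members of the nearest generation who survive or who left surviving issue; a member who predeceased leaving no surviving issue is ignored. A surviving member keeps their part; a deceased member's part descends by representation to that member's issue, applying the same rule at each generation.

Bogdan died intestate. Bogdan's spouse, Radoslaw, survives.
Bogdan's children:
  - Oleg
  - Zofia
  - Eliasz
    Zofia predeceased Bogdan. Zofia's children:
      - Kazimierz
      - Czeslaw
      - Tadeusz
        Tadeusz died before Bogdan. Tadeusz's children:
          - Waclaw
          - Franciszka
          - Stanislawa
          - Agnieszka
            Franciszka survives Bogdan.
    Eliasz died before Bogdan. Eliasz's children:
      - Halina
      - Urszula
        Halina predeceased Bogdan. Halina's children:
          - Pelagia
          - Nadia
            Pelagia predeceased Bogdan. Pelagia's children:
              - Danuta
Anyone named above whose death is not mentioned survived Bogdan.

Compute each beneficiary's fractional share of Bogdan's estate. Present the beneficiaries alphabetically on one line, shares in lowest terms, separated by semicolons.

Agnieszka 1/60; Czeslaw 1/15; Danuta 1/20; Franciszka 1/60; Kazimierz 1/15; Nadia 1/20; Oleg 1/5; Radoslaw 2/5; Stanislawa 1/60; Urszula 1/10; Waclaw 1/60

Radoslaw, as surviving spouse, takes 2/5.
The remaining 3/5 passes to Bogdan's descendants per stirpes.
The 3/5 is divided into 3 equal shares of 1/5 among Oleg, Zofia, Eliasz.
Oleg is living and takes 1/5.
Zofia predeceased; the 1/5 allotted to Zofia's branch passes to Zofia's issue by representation.
The 1/5 is divided into 3 equal shares of 1/15 among Kazimierz, Czeslaw, Tadeusz.
Kazimierz is living and takes 1/15.
Czeslaw is living and takes 1/15.
Tadeusz predeceased; the 1/15 allotted to Tadeusz's branch passes to Tadeusz's issue by representation.
The 1/15 is divided into 4 equal shares of 1/60 among Waclaw, Franciszka, Stanislawa, Agnieszka.
Waclaw is living and takes 1/60.
Franciszka is living and takes 1/60.
Stanislawa is living and takes 1/60.
Agnieszka is living and takes 1/60.
Eliasz predeceased; the 1/5 allotted to Eliasz's branch passes to Eliasz's issue by representation.
The 1/5 is divided into 2 equal shares of 1/10 among Halina, Urszula.
Halina predeceased; the 1/10 allotted to Halina's branch passes to Halina's issue by representation.
The 1/10 is divided into 2 equal shares of 1/20 among Pelagia, Nadia.
Pelagia predeceased; the 1/20 allotted to Pelagia's branch passes to Pelagia's issue by representation.
Danuta is the sole taker at this level and receives the full 1/20.
Nadia is living and takes 1/20.
Urszula is living and takes 1/10.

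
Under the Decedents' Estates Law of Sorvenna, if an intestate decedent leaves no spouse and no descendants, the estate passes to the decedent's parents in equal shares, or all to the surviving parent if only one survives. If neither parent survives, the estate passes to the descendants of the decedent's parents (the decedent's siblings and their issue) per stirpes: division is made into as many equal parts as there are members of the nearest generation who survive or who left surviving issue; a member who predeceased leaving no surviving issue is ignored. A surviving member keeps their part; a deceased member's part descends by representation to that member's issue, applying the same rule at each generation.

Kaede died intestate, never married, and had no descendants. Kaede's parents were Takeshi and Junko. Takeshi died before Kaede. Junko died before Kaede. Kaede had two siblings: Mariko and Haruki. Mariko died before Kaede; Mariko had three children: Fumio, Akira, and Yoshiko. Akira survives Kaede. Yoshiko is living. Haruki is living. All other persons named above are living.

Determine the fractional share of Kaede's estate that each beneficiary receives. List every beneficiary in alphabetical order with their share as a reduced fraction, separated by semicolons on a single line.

Akira 1/6; Fumio 1/6; Haruki 1/2; Yoshiko 1/6

Neither parent survives and there are no descendants, so the estate passes to Kaede's siblings and their issue per stirpes.
The estate is divided into 2 equal shares of 1/2 among Mariko, Haruki.
Mariko predeceased; the 1/2 allotted to Mariko's branch passes to Mariko's issue by representation.
The 1/2 is divided into 3 equal shares of 1/6 among Fumio, Akira, Yoshiko.
Fumio is living and takes 1/6.
Akira is living and takes 1/6.
Yoshiko is living and takes 1/6.
Haruki is living and takes 1/2.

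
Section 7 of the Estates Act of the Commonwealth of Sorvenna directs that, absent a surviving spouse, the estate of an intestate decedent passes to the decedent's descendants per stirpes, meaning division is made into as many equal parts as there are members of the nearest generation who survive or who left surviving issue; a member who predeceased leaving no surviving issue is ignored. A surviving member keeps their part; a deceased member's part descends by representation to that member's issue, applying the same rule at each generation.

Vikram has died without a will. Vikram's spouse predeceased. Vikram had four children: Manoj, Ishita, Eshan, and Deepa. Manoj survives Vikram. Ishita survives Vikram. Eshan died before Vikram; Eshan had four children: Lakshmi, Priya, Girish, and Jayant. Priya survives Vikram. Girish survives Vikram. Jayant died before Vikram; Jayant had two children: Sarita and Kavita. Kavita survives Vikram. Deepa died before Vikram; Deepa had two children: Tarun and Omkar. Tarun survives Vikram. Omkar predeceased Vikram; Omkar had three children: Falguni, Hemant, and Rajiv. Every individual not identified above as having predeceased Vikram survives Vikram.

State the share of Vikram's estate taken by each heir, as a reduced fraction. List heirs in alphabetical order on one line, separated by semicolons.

There is no surviving spouse, so the entire estate passes to Vikram's descendants per stirpes.
The estate is divided into 4 equal shares of 1/4 among Manoj, Ishita, Eshan, Deepa.
Manoj is living and takes 1/4.
Ishita is living and takes 1/4.
Eshan predeceased; the 1/4 allotted to Eshan's branch passes to Eshan's issue by representation.
The 1/4 is divided into 4 equal shares of 1/16 among Lakshmi, Priya, Girish, Jayant.
Lakshmi is living and takes 1/16.
Priya is living and takes 1/16.
Girish is living and takes 1/16.
Jayant predeceased; the 1/16 allotted to Jayant's branch passes to Jayant's issue by representation.
The 1/16 is divided into 2 equal shares of 1/32 among Sarita, Kavita.
Sarita is living and takes 1/32.
Kavita is living and takes 1/32.
Deepa predeceased; the 1/4 allotted to Deepa's branch passes to Deepa's issue by representation.
The 1/4 is divided into 2 equal shares of 1/8 among Tarun, Omkar.
Tarun is living and takes 1/8.
Omkar predeceased; the 1/8 allotted to Omkar's branch passes to Omkar's issue by representation.
The 1/8 is divided into 3 equal shares of 1/24 among Falguni, Hemant, Rajiv.
Falguni is living and takes 1/24.
Hemant is living and takes 1/24.
Rajiv is living and takes 1/24.

Falguni 1/24; Girish 1/16; Hemant 1/24; Ishita 1/4; Kavita 1/32; Lakshmi 1/16; Manoj 1/4; Priya 1/16; Rajiv 1/24; Sarita 1/32; Tarun 1/8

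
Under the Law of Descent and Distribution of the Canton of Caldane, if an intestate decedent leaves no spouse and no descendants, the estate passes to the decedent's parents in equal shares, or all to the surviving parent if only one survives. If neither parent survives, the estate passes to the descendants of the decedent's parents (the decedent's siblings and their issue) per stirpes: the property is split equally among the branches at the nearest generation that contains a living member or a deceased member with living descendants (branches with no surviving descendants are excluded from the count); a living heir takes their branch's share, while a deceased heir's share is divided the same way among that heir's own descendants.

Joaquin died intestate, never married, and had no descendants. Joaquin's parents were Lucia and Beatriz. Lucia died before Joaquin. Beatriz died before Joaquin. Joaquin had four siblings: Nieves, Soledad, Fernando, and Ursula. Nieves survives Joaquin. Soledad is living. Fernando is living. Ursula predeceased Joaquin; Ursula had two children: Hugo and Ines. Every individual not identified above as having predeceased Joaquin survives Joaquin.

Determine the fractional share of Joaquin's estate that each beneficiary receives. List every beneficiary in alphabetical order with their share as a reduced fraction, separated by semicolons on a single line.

Neither parent survives and there are no descendants, so the estate passes to Joaquin's siblings and their issue per stirpes.
The estate is divided into 4 equal shares of 1/4 among Nieves, Soledad, Fernando, Ursula.
Nieves is living and takes 1/4.
Soledad is living and takes 1/4.
Fernando is living and takes 1/4.
Ursula predeceased; the 1/4 allotted to Ursula's branch passes to Ursula's issue by representation.
The 1/4 is divided into 2 equal shares of 1/8 among Hugo, Ines.
Hugo is living and takes 1/8.
Ines is living and takes 1/8.

Fernando 1/4; Hugo 1/8; Ines 1/8; Nieves 1/4; Soledad 1/4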